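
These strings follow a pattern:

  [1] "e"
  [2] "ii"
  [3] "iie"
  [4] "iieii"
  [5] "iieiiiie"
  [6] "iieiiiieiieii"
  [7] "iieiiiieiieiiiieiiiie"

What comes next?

Each term (from the third on) is the previous term followed by the one before it: term 3 = ii·e = iie.
So term 8 is iieiiiieiieiiiieiiiie·iieiiiieiieii.

iieiiiieiieiiiieiiiieiieiiiieiieii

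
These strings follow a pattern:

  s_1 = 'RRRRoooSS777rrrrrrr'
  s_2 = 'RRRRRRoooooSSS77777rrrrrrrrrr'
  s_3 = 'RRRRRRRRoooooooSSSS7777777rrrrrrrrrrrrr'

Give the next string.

RRRRRRRRRRoooooooooSSSSS777777777rrrrrrrrrrrrrrrr

Term n consists of 2n R's, followed by 2n-1 o's, followed by n S's, followed by 2n-1 7's, followed by 3n+1 r's, where the shown terms are n = 2, 3, 4.
At n = 5 the blocks have lengths 10, 9, 5, 9, 16.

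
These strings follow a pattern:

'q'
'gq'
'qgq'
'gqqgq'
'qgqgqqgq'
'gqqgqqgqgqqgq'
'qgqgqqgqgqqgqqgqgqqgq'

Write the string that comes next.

gqqgqqgqgqqgqqgqgqqgqgqqgqqgqgqqgq

From term 3 onward, concatenate the second-to-last term with the last: q·gq = qgq, gq·qgq = gqqgq, …
The next term joins gqqgqqgqgqqgq and qgqgqqgqgqqgqqgqgqqgq.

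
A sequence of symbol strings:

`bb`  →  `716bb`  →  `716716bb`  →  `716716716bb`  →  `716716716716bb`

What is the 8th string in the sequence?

Every step adds 716 at the front: s(k+1) = 716·s(k).
From 716716716716bb, 3 further steps: 716716716716bb → 716716716716716bb → 716716716716716716bb → (answer).

716716716716716716716bb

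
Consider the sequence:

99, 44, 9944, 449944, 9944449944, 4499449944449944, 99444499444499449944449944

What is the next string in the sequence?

Each term (from the third on) is the two preceding terms concatenated in order: term 3 = 99·44 = 9944.
So term 8 is 4499449944449944·99444499444499449944449944.

449944994444994499444499444499449944449944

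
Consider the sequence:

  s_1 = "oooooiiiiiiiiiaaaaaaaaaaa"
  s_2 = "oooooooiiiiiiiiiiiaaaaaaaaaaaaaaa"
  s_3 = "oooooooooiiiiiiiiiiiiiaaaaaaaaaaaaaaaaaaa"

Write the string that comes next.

Reading off run lengths: o runs 5, 7, 9; i runs 9, 11, 13; a runs 11, 15, 19 — each is linear in n, where the shown terms are n = 3, 4, 5.
At n = 6 the blocks have lengths 11, 15, 23.

oooooooooooiiiiiiiiiiiiiiiaaaaaaaaaaaaaaaaaaaaaaa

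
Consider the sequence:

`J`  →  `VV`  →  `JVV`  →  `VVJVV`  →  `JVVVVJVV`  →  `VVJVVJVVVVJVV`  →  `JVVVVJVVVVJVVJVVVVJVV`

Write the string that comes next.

VVJVVJVVVVJVVJVVVVJVVVVJVVJVVVVJVV

From term 3 onward, concatenate the second-to-last term with the last: J·VV = JVV, VV·JVV = VVJVV, …
So term 8 is VVJVVJVVVVJVV·JVVVVJVVVVJVVJVVVVJVV.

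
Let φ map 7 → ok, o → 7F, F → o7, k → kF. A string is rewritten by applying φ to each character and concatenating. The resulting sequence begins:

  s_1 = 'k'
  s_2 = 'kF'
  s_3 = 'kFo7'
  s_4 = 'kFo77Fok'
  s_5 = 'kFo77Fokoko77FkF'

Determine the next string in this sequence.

Rewriting the 16 symbols of kFo77Fokoko77FkF one by one yields kF o7 7F ok ok o7 7F kF 7F kF 7F ok ok o7 kF o7; concatenated:

kFo77Fokoko77FkF7FkF7Fokoko7kFo7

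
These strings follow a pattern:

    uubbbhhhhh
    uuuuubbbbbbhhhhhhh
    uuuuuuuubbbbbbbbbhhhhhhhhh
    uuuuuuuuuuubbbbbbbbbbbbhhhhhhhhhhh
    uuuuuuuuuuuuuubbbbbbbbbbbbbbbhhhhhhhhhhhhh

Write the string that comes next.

The n-th term is 3n-1 u's then 3n b's then 2n+3 h's (n = 1, 2, …).
For the next term, n = 6, so the run lengths are 17, 18, 15.

uuuuuuuuuuuuuuuuubbbbbbbbbbbbbbbbbbhhhhhhhhhhhhhhh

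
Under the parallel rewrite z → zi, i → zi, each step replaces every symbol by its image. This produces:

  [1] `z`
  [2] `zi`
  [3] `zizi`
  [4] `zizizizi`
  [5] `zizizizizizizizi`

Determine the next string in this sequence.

Rewriting the 16 symbols of zizizizizizizizi one by one yields zi zi zi zi zi zi zi zi zi zi zi zi zi zi zi zi; concatenated:

zizizizizizizizizizizizizizizizi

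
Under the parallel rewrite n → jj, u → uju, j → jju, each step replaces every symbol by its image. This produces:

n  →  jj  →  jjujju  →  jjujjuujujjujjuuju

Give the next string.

Applying the rule to each of the 18 symbols of jjujjuujujjujjuuju gives the pieces jju jju uju jju jju uju uju jju uju jju jju uju jju jju uju uju jju uju, which concatenate to the answer.

jjujjuujujjujjuujuujujjuujujjujjuujujjujjuujuujujjuuju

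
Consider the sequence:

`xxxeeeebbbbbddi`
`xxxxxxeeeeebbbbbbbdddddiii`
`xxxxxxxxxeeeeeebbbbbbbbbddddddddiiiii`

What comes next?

xxxxxxxxxxxxeeeeeeebbbbbbbbbbbdddddddddddiiiiiii

Each string has the form x^{3n} e^{n+3} b^{2n+3} d^{3n-1} i^{2n-1} (n = 1, 2, …).
At n = 4 the blocks have lengths 12, 7, 11, 11, 7.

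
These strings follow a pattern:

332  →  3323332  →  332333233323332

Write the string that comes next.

3323332333233323332333233323332

Each string is two copies of the previous one joined by '3'.
One more doubling of 332333233323332 gives the answer.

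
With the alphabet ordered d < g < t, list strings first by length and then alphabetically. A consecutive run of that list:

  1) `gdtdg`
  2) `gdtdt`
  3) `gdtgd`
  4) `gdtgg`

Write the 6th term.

Stepping forward 2 times from gdtgg: gdtgg → gdtgt, then the target.

gdttd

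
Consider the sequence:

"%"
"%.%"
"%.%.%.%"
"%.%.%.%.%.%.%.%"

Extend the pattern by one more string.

%.%.%.%.%.%.%.%.%.%.%.%.%.%.%.%

Every step duplicates the string with '.' between the halves.
One more doubling of %.%.%.%.%.%.%.% gives the answer.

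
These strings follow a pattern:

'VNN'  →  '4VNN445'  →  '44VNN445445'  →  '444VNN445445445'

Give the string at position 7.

s(k+1) = 4·s(k)·445, so each term gains 4 as a prefix and 445 as a suffix.
From 444VNN445445445, 3 further steps: 444VNN445445445 → 4444VNN445445445445 → 44444VNN445445445445445 → (answer).

444444VNN445445445445445445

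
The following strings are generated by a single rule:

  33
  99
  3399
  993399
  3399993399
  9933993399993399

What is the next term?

From term 3 onward, concatenate the second-to-last term with the last: 33·99 = 3399, 99·3399 = 993399, …
Continuing: 3399993399 · 9933993399993399 gives term 7.

33999933999933993399993399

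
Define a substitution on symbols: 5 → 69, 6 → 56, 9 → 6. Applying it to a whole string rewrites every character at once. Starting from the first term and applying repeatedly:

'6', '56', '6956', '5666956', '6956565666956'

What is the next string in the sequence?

Applying the rule to each of the 13 symbols of 6956565666956 gives the pieces 56 6 69 56 69 56 69 56 56 56 6 69 56, which concatenate to the answer.

566695669566956565666956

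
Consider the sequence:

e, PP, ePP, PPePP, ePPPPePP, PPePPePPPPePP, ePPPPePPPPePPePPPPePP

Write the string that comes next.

PPePPePPPPePPePPPPePPPPePPePPPPePP

Each term (from the third on) is the two preceding terms concatenated in order: term 3 = e·PP = ePP.
Continuing: PPePPePPPPePP · ePPPPePPPPePPePPPPePP gives term 8.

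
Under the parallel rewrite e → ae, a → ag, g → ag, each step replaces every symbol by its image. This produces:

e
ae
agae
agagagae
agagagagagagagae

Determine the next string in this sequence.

agagagagagagagagagagagagagagagae

Replace each of the 16 characters of agagagagagagagae in place — ag ag ag ag ag ag ag ag ag ag ag ag ag ag ag ae — and concatenate.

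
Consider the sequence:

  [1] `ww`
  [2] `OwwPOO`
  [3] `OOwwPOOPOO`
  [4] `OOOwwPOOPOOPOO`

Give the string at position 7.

OOOOOOwwPOOPOOPOOPOOPOOPOO

s(k+1) = O·s(k)·POO, so each term gains O as a prefix and POO as a suffix.
From OOOwwPOOPOOPOO, 3 further steps: OOOwwPOOPOOPOO → OOOOwwPOOPOOPOOPOO → OOOOOwwPOOPOOPOOPOOPOO → (answer).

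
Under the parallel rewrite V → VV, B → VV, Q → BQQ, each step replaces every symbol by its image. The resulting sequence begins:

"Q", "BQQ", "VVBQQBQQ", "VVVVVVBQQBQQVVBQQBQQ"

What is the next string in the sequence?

Replace each of the 20 characters of VVVVVVBQQBQQVVBQQBQQ in place — VV VV VV VV VV VV VV BQQ BQQ VV BQQ BQQ VV VV VV BQQ BQQ VV BQQ BQQ — and concatenate.

VVVVVVVVVVVVVVBQQBQQVVBQQBQQVVVVVVBQQBQQVVBQQBQQ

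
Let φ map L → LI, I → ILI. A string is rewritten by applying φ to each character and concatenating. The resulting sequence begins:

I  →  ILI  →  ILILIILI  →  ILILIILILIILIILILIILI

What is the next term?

Rewriting the 21 symbols of ILILIILILIILIILILIILI one by one yields ILI LI ILI LI ILI ILI LI ILI LI ILI ILI LI ILI ILI LI ILI LI ILI ILI LI ILI; concatenated:

ILILIILILIILIILILIILILIILIILILIILIILILIILILIILIILILIILI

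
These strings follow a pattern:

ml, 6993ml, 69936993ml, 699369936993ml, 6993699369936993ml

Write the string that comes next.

Each term is the previous one with 6993 prepended.
One more step from 6993699369936993ml gives the answer.

69936993699369936993ml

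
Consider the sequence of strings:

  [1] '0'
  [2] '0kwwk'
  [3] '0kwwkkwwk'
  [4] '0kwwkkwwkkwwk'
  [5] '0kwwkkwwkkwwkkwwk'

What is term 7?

Each term is the previous one with kwwk appended.
From 0kwwkkwwkkwwkkwwk, 2 further steps: 0kwwkkwwkkwwkkwwk → 0kwwkkwwkkwwkkwwkkwwk → (answer).

0kwwkkwwkkwwkkwwkkwwkkwwk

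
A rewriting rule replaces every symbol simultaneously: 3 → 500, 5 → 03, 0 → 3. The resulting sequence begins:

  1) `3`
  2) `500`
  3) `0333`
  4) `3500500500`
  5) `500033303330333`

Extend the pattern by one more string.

Rewriting the 15 symbols of 500033303330333 one by one yields 03 3 3 3 500 500 500 3 500 500 500 3 500 500 500; concatenated:

0333350050050035005005003500500500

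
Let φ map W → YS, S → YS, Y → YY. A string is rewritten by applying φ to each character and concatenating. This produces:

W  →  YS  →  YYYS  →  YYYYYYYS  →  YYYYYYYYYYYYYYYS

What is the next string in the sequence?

YYYYYYYYYYYYYYYYYYYYYYYYYYYYYYYS

Replace each of the 16 characters of YYYYYYYYYYYYYYYS in place — YY YY YY YY YY YY YY YY YY YY YY YY YY YY YY YS — and concatenate.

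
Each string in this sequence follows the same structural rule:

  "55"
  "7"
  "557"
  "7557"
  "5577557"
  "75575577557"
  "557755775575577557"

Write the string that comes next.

75575577557557755775575577557

Each term (from the third on) is the two preceding terms concatenated in order: term 3 = 55·7 = 557.
Continuing: 75575577557 · 557755775575577557 gives term 8.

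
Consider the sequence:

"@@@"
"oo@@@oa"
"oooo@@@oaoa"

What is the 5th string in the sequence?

oooooooo@@@oaoaoaoa

s(k+1) = oo·s(k)·oa, so each term gains oo as a prefix and oa as a suffix.
From oooo@@@oaoa, 2 further steps: oooo@@@oaoa → oooooo@@@oaoaoa → (answer).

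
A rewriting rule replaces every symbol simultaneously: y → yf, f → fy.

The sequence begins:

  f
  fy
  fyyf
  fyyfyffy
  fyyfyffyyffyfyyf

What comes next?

φ(fyyfyffyyffyfyyf) expands symbol-by-symbol to fy yf yf fy yf fy fy yf yf fy fy yf fy yf yf fy; joining the 16 pieces gives the next term.

fyyfyffyyffyfyyfyffyfyyffyyfyffy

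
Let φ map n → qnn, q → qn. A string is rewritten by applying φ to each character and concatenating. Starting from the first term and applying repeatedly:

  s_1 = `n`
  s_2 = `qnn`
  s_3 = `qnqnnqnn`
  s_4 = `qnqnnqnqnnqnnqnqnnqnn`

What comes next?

qnqnnqnqnnqnnqnqnnqnqnnqnnqnqnnqnnqnqnnqnqnnqnnqnqnnqnn

φ(qnqnnqnqnnqnnqnqnnqnn) expands symbol-by-symbol to qn qnn qn qnn qnn qn qnn qn qnn qnn qn qnn qnn qn qnn qn qnn qnn qn qnn qnn; joining the 21 pieces gives the next term.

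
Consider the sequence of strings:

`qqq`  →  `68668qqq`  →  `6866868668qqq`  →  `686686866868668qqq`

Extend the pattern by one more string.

Each term is the previous one with 68668 prepended.
Applying this once more to 686686866868668qqq:

68668686686866868668qqq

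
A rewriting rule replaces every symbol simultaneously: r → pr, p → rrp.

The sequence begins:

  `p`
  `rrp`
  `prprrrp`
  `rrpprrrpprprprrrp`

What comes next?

prprrrprrpprprprrrprrpprrrpprrrpprprprrrp

φ(rrpprrrpprprprrrp) expands symbol-by-symbol to pr pr rrp rrp pr pr pr rrp rrp pr rrp pr rrp pr pr pr rrp; joining the 17 pieces gives the next term.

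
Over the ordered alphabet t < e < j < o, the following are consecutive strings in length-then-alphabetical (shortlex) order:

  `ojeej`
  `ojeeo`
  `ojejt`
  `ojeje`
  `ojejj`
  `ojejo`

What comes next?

ojeot

The successor of ojejo increments the rightmost position that isn't already o and resets every position after it to t.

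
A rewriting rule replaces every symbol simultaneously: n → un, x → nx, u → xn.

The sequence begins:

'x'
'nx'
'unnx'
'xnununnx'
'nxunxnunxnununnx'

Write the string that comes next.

Rewriting the 16 symbols of nxunxnunxnununnx one by one yields un nx xn un nx un xn un nx un xn un xn un un nx; concatenated:

unnxxnunnxunxnunnxunxnunxnununnx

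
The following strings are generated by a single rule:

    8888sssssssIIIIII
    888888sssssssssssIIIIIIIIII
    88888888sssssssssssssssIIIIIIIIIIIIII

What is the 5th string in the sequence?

888888888888sssssssssssssssssssssssIIIIIIIIIIIIIIIIIIIIII

Each string has the form 8^{2n+2} s^{4n+3} I^{4n+2} (n = 1, 2, …).
For term 5, n = 5, so the run lengths are 12, 23, 22.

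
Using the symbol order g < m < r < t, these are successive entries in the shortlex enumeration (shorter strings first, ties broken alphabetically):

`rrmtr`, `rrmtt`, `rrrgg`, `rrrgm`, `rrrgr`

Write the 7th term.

rrrmg

Advancing 2 positions from rrrgr through rrrgr → rrrgt reaches term 7.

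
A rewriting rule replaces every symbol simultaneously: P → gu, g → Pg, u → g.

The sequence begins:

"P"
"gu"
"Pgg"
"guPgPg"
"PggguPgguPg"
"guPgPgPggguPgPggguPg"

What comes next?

Applying the rule to each of the 20 symbols of guPgPgPggguPgPggguPg gives the pieces Pg g gu Pg gu Pg gu Pg Pg Pg g gu Pg gu Pg Pg Pg g gu Pg, which concatenate to the answer.

PggguPgguPgguPgPgPggguPgguPgPgPggguPg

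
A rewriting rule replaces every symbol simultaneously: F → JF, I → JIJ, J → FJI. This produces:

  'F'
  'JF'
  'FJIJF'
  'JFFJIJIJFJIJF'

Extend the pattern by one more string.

Applying the rule to each of the 13 symbols of JFFJIJIJFJIJF gives the pieces FJI JF JF FJI JIJ FJI JIJ FJI JF FJI JIJ FJI JF, which concatenate to the answer.

FJIJFJFFJIJIJFJIJIJFJIJFFJIJIJFJIJF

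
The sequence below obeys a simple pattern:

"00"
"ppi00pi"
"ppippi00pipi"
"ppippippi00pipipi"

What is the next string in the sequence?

ppippippippi00pipipipi

Every step adds ppi to the front and pi to the end of the previous string.
One more step from ppippippi00pipipi gives the answer.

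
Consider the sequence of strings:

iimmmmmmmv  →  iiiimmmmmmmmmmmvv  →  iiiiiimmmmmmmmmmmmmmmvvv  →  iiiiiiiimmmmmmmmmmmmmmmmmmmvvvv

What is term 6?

iiiiiiiiiiiimmmmmmmmmmmmmmmmmmmmmmmmmmmvvvvvv

Term n consists of 2n i's, followed by 4n+3 m's, followed by n v's (n = 1, 2, …).
For term 6, n = 6, so the run lengths are 12, 27, 6.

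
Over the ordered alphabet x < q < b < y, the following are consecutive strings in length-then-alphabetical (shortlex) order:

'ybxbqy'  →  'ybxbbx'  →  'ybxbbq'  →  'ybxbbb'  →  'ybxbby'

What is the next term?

ybxbyx

Find the rightmost character of ybxbby below y, bump it to the next letter, and reset everything to its right to x.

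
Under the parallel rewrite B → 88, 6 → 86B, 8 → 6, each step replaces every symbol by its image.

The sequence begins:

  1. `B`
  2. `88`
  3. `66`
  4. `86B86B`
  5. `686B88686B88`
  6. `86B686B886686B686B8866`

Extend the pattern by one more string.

686B8886B686B886686B86B686B8886B686B886686B86B

Replace each of the 22 characters of 86B686B886686B686B8866 in place — 6 86B 88 86B 6 86B 88 6 6 86B 86B 6 86B 88 86B 6 86B 88 6 6 86B 86B — and concatenate.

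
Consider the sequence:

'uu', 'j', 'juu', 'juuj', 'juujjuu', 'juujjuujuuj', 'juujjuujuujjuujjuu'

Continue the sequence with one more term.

juujjuujuujjuujjuujuujjuujuuj

From term 3 onward, concatenate the last term with the second-to-last: j·uu = juu, juu·j = juuj, …
The next term joins juujjuujuujjuujjuu and juujjuujuuj.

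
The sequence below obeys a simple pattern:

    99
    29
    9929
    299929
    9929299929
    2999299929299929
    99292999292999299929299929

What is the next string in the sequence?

299929992929992999292999292999299929299929

From term 3 onward, concatenate the second-to-last term with the last: 99·29 = 9929, 29·9929 = 299929, …
So term 8 is 2999299929299929·99292999292999299929299929.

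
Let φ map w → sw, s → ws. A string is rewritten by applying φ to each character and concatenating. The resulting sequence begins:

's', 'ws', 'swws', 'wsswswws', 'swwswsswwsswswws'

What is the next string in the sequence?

wsswswwsswwswsswswwswsswwsswswws

Replace each of the 16 characters of swwswsswwsswswws in place — ws sw sw ws sw ws ws sw sw ws ws sw ws sw sw ws — and concatenate.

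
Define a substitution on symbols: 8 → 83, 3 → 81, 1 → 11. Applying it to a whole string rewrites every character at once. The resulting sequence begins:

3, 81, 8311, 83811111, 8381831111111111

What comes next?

Rewriting the 16 symbols of 8381831111111111 one by one yields 83 81 83 11 83 81 11 11 11 11 11 11 11 11 11 11; concatenated:

83818311838111111111111111111111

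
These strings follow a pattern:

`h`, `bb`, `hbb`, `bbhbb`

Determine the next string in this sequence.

This is a Fibonacci-style word recurrence s(k) = s(k−2)·s(k−1): e.g. h·bb = hbb.
So term 5 is hbb·bbhbb.

hbbbbhbb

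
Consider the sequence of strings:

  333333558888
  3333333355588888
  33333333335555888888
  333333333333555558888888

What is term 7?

333333333333333333555555558888888888

The n-th term is 2n 3's then n-1 5's then n+1 8's, where the shown terms are n = 3, 4, 5, 6.
Setting n = 9 gives 18, 8, 10 characters in each block.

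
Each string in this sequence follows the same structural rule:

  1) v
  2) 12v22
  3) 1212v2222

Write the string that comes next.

Every step adds 12 to the front and 22 to the end of the previous string.
One more step from 1212v2222 gives the answer.

121212v222222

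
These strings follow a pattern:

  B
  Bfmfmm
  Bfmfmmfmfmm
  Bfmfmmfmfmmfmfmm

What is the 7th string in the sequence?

Every step adds fmfmm to the end: s(k+1) = s(k)·fmfmm.
From Bfmfmmfmfmmfmfmm, 3 further steps: Bfmfmmfmfmmfmfmm → Bfmfmmfmfmmfmfmmfmfmm → Bfmfmmfmfmmfmfmmfmfmmfmfmm → (answer).

Bfmfmmfmfmmfmfmmfmfmmfmfmmfmfmm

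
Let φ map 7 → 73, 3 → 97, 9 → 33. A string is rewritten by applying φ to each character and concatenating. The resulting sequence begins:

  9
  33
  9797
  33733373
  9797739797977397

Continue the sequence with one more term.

φ(9797739797977397) expands symbol-by-symbol to 33 73 33 73 73 97 33 73 33 73 33 73 73 97 33 73; joining the 16 pieces gives the next term.

33733373739733733373337373973373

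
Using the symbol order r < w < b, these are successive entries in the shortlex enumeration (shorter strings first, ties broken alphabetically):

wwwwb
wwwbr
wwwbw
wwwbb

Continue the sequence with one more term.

Treat wwwbb as a base-3 numeral over the given alphabet and add one, carrying through any trailing b's.

wwbrr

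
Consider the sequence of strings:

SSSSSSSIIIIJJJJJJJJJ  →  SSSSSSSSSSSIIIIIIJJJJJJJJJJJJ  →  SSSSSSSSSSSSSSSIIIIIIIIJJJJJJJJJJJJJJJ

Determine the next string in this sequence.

SSSSSSSSSSSSSSSSSSSIIIIIIIIIIJJJJJJJJJJJJJJJJJJ

Reading off run lengths: S runs 7, 11, 15; I runs 4, 6, 8; J runs 9, 12, 15 — each is linear in n, where the shown terms are n = 2, 3, 4.
At n = 5 the blocks have lengths 19, 10, 18.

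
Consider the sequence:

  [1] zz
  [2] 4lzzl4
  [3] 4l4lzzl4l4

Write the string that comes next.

s(k+1) = 4l·s(k)·l4, so each term gains 4l as a prefix and l4 as a suffix.
Applying this once more to 4l4lzzl4l4:

4l4l4lzzl4l4l4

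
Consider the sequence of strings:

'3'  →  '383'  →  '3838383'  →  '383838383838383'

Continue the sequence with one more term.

s(k+1) = s(k)·8·s(k) — each term doubles the last with '8' between the halves.
So the next term is two copies of 383838383838383 with '8' between the halves.

3838383838383838383838383838383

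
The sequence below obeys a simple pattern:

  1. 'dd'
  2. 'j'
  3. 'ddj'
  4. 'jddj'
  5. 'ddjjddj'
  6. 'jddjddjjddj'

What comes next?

This is a Fibonacci-style word recurrence s(k) = s(k−2)·s(k−1): e.g. dd·j = ddj.
The next term joins ddjjddj and jddjddjjddj.

ddjjddjjddjddjjddj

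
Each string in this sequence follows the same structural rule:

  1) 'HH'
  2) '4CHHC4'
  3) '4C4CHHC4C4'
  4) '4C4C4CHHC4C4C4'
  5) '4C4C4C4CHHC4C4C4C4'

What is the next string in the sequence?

s(k+1) = 4C·s(k)·C4, so each term gains 4C as a prefix and C4 as a suffix.
So the next term is 4C·4C4C4C4CHHC4C4C4C4·C4.

4C4C4C4C4CHHC4C4C4C4C4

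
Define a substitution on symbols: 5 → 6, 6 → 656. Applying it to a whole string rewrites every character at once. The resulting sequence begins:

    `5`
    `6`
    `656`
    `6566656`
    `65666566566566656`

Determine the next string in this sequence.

Replace each of the 17 characters of 65666566566566656 in place — 656 6 656 656 656 6 656 656 6 656 656 6 656 656 656 6 656 — and concatenate.

65666566566566656656665665666566566566656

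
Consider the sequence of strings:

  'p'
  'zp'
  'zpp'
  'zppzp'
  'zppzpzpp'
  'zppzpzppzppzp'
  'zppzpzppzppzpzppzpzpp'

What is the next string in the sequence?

This is a Fibonacci-style word recurrence s(k) = s(k−1)·s(k−2): e.g. zp·p = zpp.
So term 8 is zppzpzppzppzpzppzpzpp·zppzpzppzppzp.

zppzpzppzppzpzppzpzppzppzpzppzppzp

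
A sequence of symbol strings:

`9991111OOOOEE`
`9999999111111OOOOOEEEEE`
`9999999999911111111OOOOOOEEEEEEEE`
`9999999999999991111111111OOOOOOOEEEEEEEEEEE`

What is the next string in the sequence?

Each string has the form 9^{4n-1} 1^{2n+2} O^{n+3} E^{3n-1} (n = 1, 2, …).
For the next term, n = 5, so the run lengths are 19, 12, 8, 14.

9999999999999999999111111111111OOOOOOOOEEEEEEEEEEEEEE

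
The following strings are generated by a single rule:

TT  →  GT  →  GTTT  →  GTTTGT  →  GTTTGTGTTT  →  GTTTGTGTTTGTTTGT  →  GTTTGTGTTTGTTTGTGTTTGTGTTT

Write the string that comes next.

GTTTGTGTTTGTTTGTGTTTGTGTTTGTTTGTGTTTGTTTGT

From term 3 onward, concatenate the last term with the second-to-last: GT·TT = GTTT, GTTT·GT = GTTTGT, …
The next term joins GTTTGTGTTTGTTTGTGTTTGTGTTT and GTTTGTGTTTGTTTGT.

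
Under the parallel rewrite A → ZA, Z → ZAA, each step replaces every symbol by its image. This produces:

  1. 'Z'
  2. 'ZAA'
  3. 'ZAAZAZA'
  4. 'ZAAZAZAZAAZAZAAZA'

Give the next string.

Replace each of the 17 characters of ZAAZAZAZAAZAZAAZA in place — ZAA ZA ZA ZAA ZA ZAA ZA ZAA ZA ZA ZAA ZA ZAA ZA ZA ZAA ZA — and concatenate.

ZAAZAZAZAAZAZAAZAZAAZAZAZAAZAZAAZAZAZAAZA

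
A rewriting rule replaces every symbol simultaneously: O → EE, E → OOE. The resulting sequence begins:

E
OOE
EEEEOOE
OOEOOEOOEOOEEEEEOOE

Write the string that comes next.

Applying the rule to each of the 19 symbols of OOEOOEOOEOOEEEEEOOE gives the pieces EE EE OOE EE EE OOE EE EE OOE EE EE OOE OOE OOE OOE OOE EE EE OOE, which concatenate to the answer.

EEEEOOEEEEEOOEEEEEOOEEEEEOOEOOEOOEOOEOOEEEEEOOE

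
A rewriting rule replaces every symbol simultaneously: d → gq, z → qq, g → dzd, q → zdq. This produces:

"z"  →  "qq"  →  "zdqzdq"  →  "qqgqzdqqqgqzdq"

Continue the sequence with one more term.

Rewriting the 14 symbols of qqgqzdqqqgqzdq one by one yields zdq zdq dzd zdq qq gq zdq zdq zdq dzd zdq qq gq zdq; concatenated:

zdqzdqdzdzdqqqgqzdqzdqzdqdzdzdqqqgqzdq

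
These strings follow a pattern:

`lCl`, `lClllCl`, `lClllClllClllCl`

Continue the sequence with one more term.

lClllClllClllClllClllClllClllCl

Every step duplicates the string with 'l' between the halves.
So the next term is two copies of lClllClllClllCl with 'l' between the halves.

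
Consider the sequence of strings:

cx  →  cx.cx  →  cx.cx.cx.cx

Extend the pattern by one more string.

cx.cx.cx.cx.cx.cx.cx.cx

Each string is two copies of the previous one joined by '.'.
One more doubling of cx.cx.cx.cx gives the answer.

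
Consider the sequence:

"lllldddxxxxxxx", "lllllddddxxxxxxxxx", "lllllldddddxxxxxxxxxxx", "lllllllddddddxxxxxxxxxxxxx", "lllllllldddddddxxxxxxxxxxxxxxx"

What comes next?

Term n consists of n+1 l's, followed by n d's, followed by 2n+1 x's, where the shown terms are n = 3, 4, 5, 6, 7.
Setting n = 8 gives 9, 8, 17 characters in each block.

lllllllllddddddddxxxxxxxxxxxxxxxxx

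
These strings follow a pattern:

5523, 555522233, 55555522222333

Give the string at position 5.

The n-th term is 2n 5's then 2n-1 2's then n 3's (n = 1, 2, …).
Setting n = 5 gives 10, 9, 5 characters in each block.

555555555522222222233333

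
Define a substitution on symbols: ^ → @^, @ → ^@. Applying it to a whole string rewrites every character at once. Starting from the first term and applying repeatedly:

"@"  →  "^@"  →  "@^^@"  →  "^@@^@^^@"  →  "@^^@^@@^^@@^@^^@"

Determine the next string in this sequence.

Replace each of the 16 characters of @^^@^@@^^@@^@^^@ in place — ^@ @^ @^ ^@ @^ ^@ ^@ @^ @^ ^@ ^@ @^ ^@ @^ @^ ^@ — and concatenate.

^@@^@^^@@^^@^@@^@^^@^@@^^@@^@^^@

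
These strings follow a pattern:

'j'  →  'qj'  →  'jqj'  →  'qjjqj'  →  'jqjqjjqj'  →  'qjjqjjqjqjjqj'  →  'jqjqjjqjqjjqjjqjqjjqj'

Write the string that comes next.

From term 3 onward, concatenate the second-to-last term with the last: j·qj = jqj, qj·jqj = qjjqj, …
Continuing: qjjqjjqjqjjqj · jqjqjjqjqjjqjjqjqjjqj gives term 8.

qjjqjjqjqjjqjjqjqjjqjqjjqjjqjqjjqj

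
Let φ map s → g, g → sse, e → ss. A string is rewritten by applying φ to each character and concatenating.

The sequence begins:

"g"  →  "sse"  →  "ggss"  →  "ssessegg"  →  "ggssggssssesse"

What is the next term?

Replace each of the 14 characters of ggssggssssesse in place — sse sse g g sse sse g g g g ss g g ss — and concatenate.

ssesseggssesseggggssggss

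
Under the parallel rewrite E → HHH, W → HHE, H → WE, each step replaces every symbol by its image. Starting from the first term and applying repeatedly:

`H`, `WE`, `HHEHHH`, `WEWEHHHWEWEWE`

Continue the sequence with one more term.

Rewriting the 13 symbols of WEWEHHHWEWEWE one by one yields HHE HHH HHE HHH WE WE WE HHE HHH HHE HHH HHE HHH; concatenated:

HHEHHHHHEHHHWEWEWEHHEHHHHHEHHHHHEHHH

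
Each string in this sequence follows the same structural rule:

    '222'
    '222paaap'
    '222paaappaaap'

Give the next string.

Each term is the previous one with paaap appended.
Applying this once more to 222paaappaaap:

222paaappaaappaaap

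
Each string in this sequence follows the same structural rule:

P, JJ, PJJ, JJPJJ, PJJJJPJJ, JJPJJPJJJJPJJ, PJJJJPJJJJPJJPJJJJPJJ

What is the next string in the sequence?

Each term (from the third on) is the two preceding terms concatenated in order: term 3 = P·JJ = PJJ.
So term 8 is JJPJJPJJJJPJJ·PJJJJPJJJJPJJPJJJJPJJ.

JJPJJPJJJJPJJPJJJJPJJJJPJJPJJJJPJJ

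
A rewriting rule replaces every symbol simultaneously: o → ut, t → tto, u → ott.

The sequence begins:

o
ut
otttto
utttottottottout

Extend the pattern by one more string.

Rewriting the 16 symbols of utttottottottout one by one yields ott tto tto tto ut tto tto ut tto tto ut tto tto ut ott tto; concatenated:

ottttottottoutttottoutttottoutttottoutotttto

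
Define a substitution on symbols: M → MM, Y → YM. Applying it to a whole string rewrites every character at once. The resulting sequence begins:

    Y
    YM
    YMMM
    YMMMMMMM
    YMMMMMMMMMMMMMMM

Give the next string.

YMMMMMMMMMMMMMMMMMMMMMMMMMMMMMMM

Applying the rule to each of the 16 symbols of YMMMMMMMMMMMMMMM gives the pieces YM MM MM MM MM MM MM MM MM MM MM MM MM MM MM MM, which concatenate to the answer.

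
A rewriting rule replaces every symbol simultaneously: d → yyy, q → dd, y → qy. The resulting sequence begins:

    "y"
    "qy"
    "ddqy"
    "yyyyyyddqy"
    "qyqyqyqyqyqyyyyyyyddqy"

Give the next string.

ddqyddqyddqyddqyddqyddqyqyqyqyqyqyqyyyyyyyddqy

Replace each of the 22 characters of qyqyqyqyqyqyyyyyyyddqy in place — dd qy dd qy dd qy dd qy dd qy dd qy qy qy qy qy qy qy yyy yyy dd qy — and concatenate.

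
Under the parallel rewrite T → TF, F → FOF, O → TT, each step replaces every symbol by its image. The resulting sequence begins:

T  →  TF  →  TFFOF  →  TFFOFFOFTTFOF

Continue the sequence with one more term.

Rewriting the 13 symbols of TFFOFFOFTTFOF one by one yields TF FOF FOF TT FOF FOF TT FOF TF TF FOF TT FOF; concatenated:

TFFOFFOFTTFOFFOFTTFOFTFTFFOFTTFOF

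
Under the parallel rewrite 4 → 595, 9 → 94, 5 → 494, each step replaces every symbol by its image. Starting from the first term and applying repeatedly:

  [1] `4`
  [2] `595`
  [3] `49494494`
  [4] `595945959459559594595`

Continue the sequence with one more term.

Rewriting the 21 symbols of 595945959459559594595 one by one yields 494 94 494 94 595 494 94 494 94 595 494 94 494 494 94 494 94 595 494 94 494; concatenated:

4949449494595494944949459549494494494944949459549494494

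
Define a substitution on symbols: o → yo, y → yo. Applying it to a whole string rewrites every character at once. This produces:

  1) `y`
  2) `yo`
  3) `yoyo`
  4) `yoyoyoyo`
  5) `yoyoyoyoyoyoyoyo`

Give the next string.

φ(yoyoyoyoyoyoyoyo) expands symbol-by-symbol to yo yo yo yo yo yo yo yo yo yo yo yo yo yo yo yo; joining the 16 pieces gives the next term.

yoyoyoyoyoyoyoyoyoyoyoyoyoyoyoyo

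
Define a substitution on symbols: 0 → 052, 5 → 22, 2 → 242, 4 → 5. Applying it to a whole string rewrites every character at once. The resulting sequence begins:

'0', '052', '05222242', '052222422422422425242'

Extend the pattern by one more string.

Replace each of the 21 characters of 052222422422422425242 in place — 052 22 242 242 242 242 5 242 242 5 242 242 5 242 242 5 242 22 242 5 242 — and concatenate.

052222422422422425242242524224252422425242222425242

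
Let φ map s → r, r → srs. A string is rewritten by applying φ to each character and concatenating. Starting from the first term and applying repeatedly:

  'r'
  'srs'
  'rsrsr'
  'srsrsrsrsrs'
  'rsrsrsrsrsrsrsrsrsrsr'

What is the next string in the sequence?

φ(rsrsrsrsrsrsrsrsrsrsr) expands symbol-by-symbol to srs r srs r srs r srs r srs r srs r srs r srs r srs r srs r srs; joining the 21 pieces gives the next term.

srsrsrsrsrsrsrsrsrsrsrsrsrsrsrsrsrsrsrsrsrs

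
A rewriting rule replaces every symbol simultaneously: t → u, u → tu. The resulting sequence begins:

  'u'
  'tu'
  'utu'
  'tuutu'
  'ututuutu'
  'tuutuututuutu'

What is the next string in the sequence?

φ(tuutuututuutu) expands symbol-by-symbol to u tu tu u tu tu u tu u tu tu u tu; joining the 13 pieces gives the next term.

ututuututuutuututuutu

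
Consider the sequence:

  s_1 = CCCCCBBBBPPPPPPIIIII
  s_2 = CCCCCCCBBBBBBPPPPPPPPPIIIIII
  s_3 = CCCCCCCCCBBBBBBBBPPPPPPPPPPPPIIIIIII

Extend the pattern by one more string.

The n-th term is 2n+1 C's then 2n B's then 3n P's then n+3 I's, where the shown terms are n = 2, 3, 4.
At n = 5 the blocks have lengths 11, 10, 15, 8.

CCCCCCCCCCCBBBBBBBBBBPPPPPPPPPPPPPPPIIIIIIII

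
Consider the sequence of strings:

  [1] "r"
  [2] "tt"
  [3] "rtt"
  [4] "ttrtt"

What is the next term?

From term 3 onward, concatenate the second-to-last term with the last: r·tt = rtt, tt·rtt = ttrtt, …
So term 5 is rtt·ttrtt.

rttttrtt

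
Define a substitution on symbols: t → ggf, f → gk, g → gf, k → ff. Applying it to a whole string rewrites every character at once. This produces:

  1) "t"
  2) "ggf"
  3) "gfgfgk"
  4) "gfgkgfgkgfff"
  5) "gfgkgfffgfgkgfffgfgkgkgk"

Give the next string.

φ(gfgkgfffgfgkgfffgfgkgkgk) expands symbol-by-symbol to gf gk gf ff gf gk gk gk gf gk gf ff gf gk gk gk gf gk gf ff gf ff gf ff; joining the 24 pieces gives the next term.

gfgkgfffgfgkgkgkgfgkgfffgfgkgkgkgfgkgfffgfffgfff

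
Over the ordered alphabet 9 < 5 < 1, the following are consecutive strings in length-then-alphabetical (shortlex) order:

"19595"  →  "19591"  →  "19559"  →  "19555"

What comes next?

Treat 19555 as a base-3 numeral over the given alphabet and add one, carrying through any trailing 1's.

19551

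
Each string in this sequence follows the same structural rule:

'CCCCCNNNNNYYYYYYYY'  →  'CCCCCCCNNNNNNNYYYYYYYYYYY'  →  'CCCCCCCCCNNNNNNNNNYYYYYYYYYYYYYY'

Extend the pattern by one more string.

CCCCCCCCCCCNNNNNNNNNNNYYYYYYYYYYYYYYYYY

Reading off run lengths: C runs 5, 7, 9; N runs 5, 7, 9; Y runs 8, 11, 14 — each is linear in n, where the shown terms are n = 2, 3, 4.
At n = 5 the blocks have lengths 11, 11, 17.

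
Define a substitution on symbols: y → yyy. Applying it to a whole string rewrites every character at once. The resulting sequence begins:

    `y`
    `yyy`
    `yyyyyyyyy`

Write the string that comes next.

Rewriting each symbol of yyyyyyyyy: y→yyy, y→yyy, y→yyy, y→yyy, y→yyy, y→yyy, y→yyy, y→yyy, y→yyy, which concatenates to yyy yyy yyy yyy yyy yyy yyy yyy yyy.

yyyyyyyyyyyyyyyyyyyyyyyyyyy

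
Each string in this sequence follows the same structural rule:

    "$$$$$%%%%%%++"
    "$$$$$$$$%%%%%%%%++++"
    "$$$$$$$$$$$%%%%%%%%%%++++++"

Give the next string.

$$$$$$$$$$$$$$%%%%%%%%%%%%++++++++

Each string has the form $^{3n-1} %^{2n+2} +^{2n-2}, where the shown terms are n = 2, 3, 4.
For the next term, n = 5, so the run lengths are 14, 12, 8.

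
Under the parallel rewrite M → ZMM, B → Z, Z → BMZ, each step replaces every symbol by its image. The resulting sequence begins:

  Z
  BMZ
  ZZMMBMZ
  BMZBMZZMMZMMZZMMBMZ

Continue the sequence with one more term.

Rewriting the 19 symbols of BMZBMZZMMZMMZZMMBMZ one by one yields Z ZMM BMZ Z ZMM BMZ BMZ ZMM ZMM BMZ ZMM ZMM BMZ BMZ ZMM ZMM Z ZMM BMZ; concatenated:

ZZMMBMZZZMMBMZBMZZMMZMMBMZZMMZMMBMZBMZZMMZMMZZMMBMZ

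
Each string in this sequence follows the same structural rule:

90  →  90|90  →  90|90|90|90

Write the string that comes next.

Each string is two copies of the previous one joined by '|'.
Doubling 90|90|90|90 with '|' between the halves:

90|90|90|90|90|90|90|90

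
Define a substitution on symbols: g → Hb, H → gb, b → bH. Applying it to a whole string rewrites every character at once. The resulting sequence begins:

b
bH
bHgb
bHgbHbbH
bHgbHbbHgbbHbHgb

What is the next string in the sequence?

Rewriting the 16 symbols of bHgbHbbHgbbHbHgb one by one yields bH gb Hb bH gb bH bH gb Hb bH bH gb bH gb Hb bH; concatenated:

bHgbHbbHgbbHbHgbHbbHbHgbbHgbHbbH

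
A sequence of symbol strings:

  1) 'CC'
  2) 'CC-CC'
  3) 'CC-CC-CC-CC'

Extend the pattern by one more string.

CC-CC-CC-CC-CC-CC-CC-CC

Each string is two copies of the previous one joined by '-'.
One more doubling of CC-CC-CC-CC gives the answer.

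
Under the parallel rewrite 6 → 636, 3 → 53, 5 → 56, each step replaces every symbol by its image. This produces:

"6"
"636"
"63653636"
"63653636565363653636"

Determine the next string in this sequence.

Replace each of the 20 characters of 63653636565363653636 in place — 636 53 636 56 53 636 53 636 56 636 56 53 636 53 636 56 53 636 53 636 — and concatenate.

6365363656536365363656636565363653636565363653636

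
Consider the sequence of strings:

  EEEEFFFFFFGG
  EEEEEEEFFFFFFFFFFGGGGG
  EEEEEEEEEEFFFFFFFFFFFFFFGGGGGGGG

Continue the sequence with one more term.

Each string has the form E^{3n+1} F^{4n+2} G^{3n-1} (n = 1, 2, …).
Setting n = 4 gives 13, 18, 11 characters in each block.

EEEEEEEEEEEEEFFFFFFFFFFFFFFFFFFGGGGGGGGGGG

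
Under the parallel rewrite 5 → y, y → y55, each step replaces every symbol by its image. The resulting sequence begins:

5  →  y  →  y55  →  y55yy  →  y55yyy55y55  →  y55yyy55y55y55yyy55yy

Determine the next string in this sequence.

Rewriting the 21 symbols of y55yyy55y55y55yyy55yy one by one yields y55 y y y55 y55 y55 y y y55 y y y55 y y y55 y55 y55 y y y55 y55; concatenated:

y55yyy55y55y55yyy55yyy55yyy55y55y55yyy55y55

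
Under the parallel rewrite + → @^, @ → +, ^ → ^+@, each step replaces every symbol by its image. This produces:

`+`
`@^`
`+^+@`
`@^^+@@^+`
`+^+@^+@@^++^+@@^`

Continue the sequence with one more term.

@^^+@@^+^+@@^++^+@@^@^^+@@^++^+@

Replace each of the 16 characters of +^+@^+@@^++^+@@^ in place — @^ ^+@ @^ + ^+@ @^ + + ^+@ @^ @^ ^+@ @^ + + ^+@ — and concatenate.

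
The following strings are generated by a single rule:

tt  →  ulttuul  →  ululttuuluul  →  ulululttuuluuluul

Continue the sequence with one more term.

Each term wraps the previous one in ul on the left and uul on the right.
Applying this once more to ulululttuuluuluul:

ululululttuuluuluuluul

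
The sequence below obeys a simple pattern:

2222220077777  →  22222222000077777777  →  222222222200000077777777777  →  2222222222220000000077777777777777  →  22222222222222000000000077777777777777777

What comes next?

222222222222222200000000000077777777777777777777

Term n consists of 2n+2 2's, followed by 2n-2 0's, followed by 3n-1 7's, where the shown terms are n = 2, 3, 4, 5, 6.
For the next term, n = 7, so the run lengths are 16, 12, 20.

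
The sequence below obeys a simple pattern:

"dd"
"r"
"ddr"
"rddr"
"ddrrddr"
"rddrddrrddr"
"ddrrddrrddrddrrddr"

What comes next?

This is a Fibonacci-style word recurrence s(k) = s(k−2)·s(k−1): e.g. dd·r = ddr.
So term 8 is rddrddrrddr·ddrrddrrddrddrrddr.

rddrddrrddrddrrddrrddrddrrddr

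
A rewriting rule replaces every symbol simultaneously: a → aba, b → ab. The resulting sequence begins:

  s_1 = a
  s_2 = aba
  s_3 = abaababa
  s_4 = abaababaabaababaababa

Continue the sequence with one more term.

abaababaabaababaababaabaababaabaababaababaabaababaababa

Replace each of the 21 characters of abaababaabaababaababa in place — aba ab aba aba ab aba ab aba aba ab aba aba ab aba ab aba aba ab aba ab aba — and concatenate.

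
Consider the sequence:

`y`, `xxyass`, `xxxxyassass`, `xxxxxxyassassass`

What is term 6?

xxxxxxxxxxyassassassassass

Every step adds xx to the front and ass to the end of the previous string.
From xxxxxxyassassass, 2 further steps: xxxxxxyassassass → xxxxxxxxyassassassass → (answer).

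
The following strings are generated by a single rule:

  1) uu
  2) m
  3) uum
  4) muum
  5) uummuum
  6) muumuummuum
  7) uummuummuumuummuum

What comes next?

This is a Fibonacci-style word recurrence s(k) = s(k−2)·s(k−1): e.g. uu·m = uum.
So term 8 is muumuummuum·uummuummuumuummuum.

muumuummuumuummuummuumuummuum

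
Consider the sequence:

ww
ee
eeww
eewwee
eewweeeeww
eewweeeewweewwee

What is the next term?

eewweeeewweewweeeewweeeeww

Each term (from the third on) is the previous term followed by the one before it: term 3 = ee·ww = eeww.
Continuing: eewweeeewweewwee · eewweeeeww gives term 7.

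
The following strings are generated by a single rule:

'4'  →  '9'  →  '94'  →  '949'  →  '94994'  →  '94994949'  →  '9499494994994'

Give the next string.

949949499499494994949

This is a Fibonacci-style word recurrence s(k) = s(k−1)·s(k−2): e.g. 9·4 = 94.
The next term joins 9499494994994 and 94994949.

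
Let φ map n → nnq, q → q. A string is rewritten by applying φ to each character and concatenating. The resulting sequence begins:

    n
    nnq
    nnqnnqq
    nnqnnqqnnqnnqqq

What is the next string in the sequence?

nnqnnqqnnqnnqqqnnqnnqqnnqnnqqqq

φ(nnqnnqqnnqnnqqq) expands symbol-by-symbol to nnq nnq q nnq nnq q q nnq nnq q nnq nnq q q q; joining the 15 pieces gives the next term.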